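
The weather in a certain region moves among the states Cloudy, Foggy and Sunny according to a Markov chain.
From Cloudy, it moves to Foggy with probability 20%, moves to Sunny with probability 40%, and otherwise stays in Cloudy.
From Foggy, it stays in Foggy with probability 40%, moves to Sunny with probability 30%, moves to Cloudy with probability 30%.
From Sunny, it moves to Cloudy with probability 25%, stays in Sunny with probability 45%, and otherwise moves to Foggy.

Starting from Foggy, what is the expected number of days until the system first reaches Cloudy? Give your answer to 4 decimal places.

3.5417

Let t(s) be the expected number of days to first reach Cloudy from state s, with t(Cloudy) = 0. Conditioning on the first day:
t(Foggy) = 1 + 0.4·t(Foggy) + 0.3·t(Sunny)
t(Sunny) = 1 + 0.3·t(Foggy) + 0.45·t(Sunny)
Solving: t(Foggy) = 3.5417, t(Sunny) = 3.7500.
Expected days from Foggy to Cloudy: 3.5417.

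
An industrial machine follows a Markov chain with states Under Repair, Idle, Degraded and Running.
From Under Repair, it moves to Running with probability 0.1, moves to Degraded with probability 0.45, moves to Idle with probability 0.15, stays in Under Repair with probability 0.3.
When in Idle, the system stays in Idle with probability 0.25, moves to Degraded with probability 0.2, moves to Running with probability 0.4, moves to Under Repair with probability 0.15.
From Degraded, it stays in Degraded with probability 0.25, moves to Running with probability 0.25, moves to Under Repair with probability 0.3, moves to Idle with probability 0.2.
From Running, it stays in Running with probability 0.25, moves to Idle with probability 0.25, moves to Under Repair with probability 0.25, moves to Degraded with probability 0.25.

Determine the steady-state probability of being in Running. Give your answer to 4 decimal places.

Let the stationary distribution be π with π = πP and π_1 + π_2 + π_3 + π_4 = 1.
π_1 = 0.3·π_1 + 0.15·π_2 + 0.3·π_3 + 0.25·π_4
π_2 = 0.15·π_1 + 0.25·π_2 + 0.2·π_3 + 0.25·π_4
π_3 = 0.45·π_1 + 0.2·π_2 + 0.25·π_3 + 0.25·π_4
Solving with the normalization constraint gives π = (0.2564, 0.2098, 0.2908, 0.2430).
So the stationary probability of Running is 0.2430.

0.2430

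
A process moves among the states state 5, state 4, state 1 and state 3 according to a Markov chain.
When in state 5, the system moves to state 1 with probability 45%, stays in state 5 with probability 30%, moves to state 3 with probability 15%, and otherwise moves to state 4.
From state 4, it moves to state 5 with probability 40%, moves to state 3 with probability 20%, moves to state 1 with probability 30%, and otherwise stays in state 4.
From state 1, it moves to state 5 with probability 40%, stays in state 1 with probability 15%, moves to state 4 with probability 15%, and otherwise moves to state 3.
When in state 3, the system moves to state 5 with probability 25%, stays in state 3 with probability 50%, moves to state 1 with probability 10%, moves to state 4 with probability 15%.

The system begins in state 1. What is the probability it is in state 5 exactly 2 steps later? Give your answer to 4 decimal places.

Propagate the distribution vector 2 steps from state 1.
After 0 steps: (0.0000, 0.0000, 1.0000, 0.0000)
After 1 step: (0.4000, 0.1500, 0.1500, 0.3000)
After 2 steps: (0.3150, 0.1225, 0.2775, 0.2850)
P(in state 5 after 2 steps) = 0.3150

0.3150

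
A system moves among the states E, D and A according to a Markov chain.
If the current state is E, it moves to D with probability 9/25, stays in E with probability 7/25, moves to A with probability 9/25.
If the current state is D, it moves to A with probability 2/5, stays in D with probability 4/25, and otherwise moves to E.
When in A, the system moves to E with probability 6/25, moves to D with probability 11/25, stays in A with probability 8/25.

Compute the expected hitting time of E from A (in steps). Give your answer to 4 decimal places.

Let t(s) be the expected number of steps to first reach E from state s, with t(E) = 0. Conditioning on the first step:
t(D) = 1 + 0.16·t(D) + 0.4·t(A)
t(A) = 1 + 0.44·t(D) + 0.32·t(A)
Solving: t(D) = 2.7328, t(A) = 3.2389.
Expected steps from A to E: 3.2389.

3.2389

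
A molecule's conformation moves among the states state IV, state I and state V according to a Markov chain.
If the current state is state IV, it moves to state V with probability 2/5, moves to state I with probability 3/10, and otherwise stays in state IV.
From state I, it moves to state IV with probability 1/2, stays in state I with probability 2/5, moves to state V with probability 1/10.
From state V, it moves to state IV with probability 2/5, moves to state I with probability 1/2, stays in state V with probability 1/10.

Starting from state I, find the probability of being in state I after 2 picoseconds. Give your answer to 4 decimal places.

0.3600

Sum over the intermediate state after 1 picosecond:
P = P(state I→state IV)·P(state IV→state I) + P(state I→state I)·P(state I→state I) + P(state I→state V)·P(state V→state I)
  = 0.5×0.3 + 0.4×0.4 + 0.1×0.5
  = 0.1500 + 0.1600 + 0.0500 = 0.3600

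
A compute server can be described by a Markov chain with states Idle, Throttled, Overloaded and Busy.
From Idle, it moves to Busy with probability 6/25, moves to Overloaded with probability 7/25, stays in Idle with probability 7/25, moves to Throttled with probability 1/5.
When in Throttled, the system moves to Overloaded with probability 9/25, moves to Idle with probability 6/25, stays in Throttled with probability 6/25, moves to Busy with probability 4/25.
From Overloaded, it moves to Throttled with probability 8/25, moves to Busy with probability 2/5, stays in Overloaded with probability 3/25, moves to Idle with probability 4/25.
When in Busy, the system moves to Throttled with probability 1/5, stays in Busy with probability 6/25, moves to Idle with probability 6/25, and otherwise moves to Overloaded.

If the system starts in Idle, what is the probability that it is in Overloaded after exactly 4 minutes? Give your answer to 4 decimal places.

0.2668

Propagate the distribution vector 4 minutes from Idle.
After 0 minutes: (1.0000, 0.0000, 0.0000, 0.0000)
After 1 minute: (0.2800, 0.2000, 0.2800, 0.2400)
After 2 minutes: (0.2288, 0.2416, 0.2608, 0.2688)
After 3 minutes: (0.2283, 0.2410, 0.2684, 0.2624)
After 4 minutes: (0.2277, 0.2418, 0.2668, 0.2637)
P(in Overloaded after 4 minutes) = 0.2668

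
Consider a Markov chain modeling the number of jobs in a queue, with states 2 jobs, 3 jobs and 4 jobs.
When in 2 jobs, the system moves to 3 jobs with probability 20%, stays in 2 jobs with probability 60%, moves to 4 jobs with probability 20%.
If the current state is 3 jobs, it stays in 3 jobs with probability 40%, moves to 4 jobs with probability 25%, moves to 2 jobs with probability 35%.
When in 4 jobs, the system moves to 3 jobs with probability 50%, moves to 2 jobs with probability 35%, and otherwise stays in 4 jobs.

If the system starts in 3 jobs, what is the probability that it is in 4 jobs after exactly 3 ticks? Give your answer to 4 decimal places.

0.2074

Propagate the distribution vector 3 ticks from 3 jobs.
After 0 ticks: (0.0000, 1.0000, 0.0000)
After 1 tick: (0.3500, 0.4000, 0.2500)
After 2 ticks: (0.4375, 0.3550, 0.2075)
After 3 ticks: (0.4594, 0.3333, 0.2074)
P(in 4 jobs after 3 ticks) = 0.2074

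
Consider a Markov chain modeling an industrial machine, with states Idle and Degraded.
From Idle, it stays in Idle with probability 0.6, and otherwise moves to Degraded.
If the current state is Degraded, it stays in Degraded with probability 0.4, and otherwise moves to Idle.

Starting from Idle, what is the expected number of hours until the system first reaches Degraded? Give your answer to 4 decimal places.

Let t(s) be the expected number of hours to first reach Degraded from state s, with t(Degraded) = 0. Conditioning on the first hour:
t(Idle) = 1 + 0.6·t(Idle)
Solving: t(Idle) = 2.5000.
Expected hours from Idle to Degraded: 2.5000.

2.5000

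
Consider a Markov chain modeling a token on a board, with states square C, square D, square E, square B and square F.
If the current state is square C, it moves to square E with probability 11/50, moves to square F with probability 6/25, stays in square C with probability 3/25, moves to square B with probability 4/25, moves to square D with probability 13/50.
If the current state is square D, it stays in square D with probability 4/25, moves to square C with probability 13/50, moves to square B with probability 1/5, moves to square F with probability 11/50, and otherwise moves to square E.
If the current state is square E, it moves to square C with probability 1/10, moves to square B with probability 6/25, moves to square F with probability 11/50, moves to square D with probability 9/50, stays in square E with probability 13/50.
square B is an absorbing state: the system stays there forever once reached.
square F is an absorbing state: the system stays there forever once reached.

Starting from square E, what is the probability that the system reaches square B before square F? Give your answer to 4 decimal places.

Let h(s) be the probability of absorption at square B starting from transient state s. Then h(square B) = 1 and h(square F) = 0. By first-step analysis:
h(square C) = 0.12·h(square C) + 0.26·h(square D) + 0.22·h(square E) + 0.16·1 + 0.24·0
h(square D) = 0.26·h(square C) + 0.16·h(square D) + 0.16·h(square E) + 0.2·1 + 0.22·0
h(square E) = 0.1·h(square C) + 0.18·h(square D) + 0.26·h(square E) + 0.24·1 + 0.22·0
Solving: h(square C) = 0.4458, h(square D) = 0.4712, h(square E) = 0.4992.
Starting from square E, the probability is 0.4992.

0.4992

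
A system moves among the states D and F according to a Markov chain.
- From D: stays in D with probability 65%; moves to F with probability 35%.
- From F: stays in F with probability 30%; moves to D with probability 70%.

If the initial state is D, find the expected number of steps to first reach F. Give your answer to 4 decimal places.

2.8571

Let t(s) be the expected number of steps to first reach F from state s, with t(F) = 0. Conditioning on the first step:
t(D) = 1 + 0.65·t(D)
Solving: t(D) = 2.8571.
Expected steps from D to F: 2.8571.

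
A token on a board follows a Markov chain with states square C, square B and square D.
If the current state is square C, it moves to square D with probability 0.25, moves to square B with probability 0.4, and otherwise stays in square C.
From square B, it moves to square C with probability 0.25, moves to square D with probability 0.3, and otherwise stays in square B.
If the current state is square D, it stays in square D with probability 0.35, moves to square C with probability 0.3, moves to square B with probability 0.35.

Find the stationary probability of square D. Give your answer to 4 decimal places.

Let the stationary distribution be π with π = πP and π_1 + π_2 + π_3 = 1.
π_1 = 0.35·π_1 + 0.25·π_2 + 0.3·π_3
π_2 = 0.4·π_1 + 0.45·π_2 + 0.35·π_3
Solving with the normalization constraint gives π = (0.2945, 0.4052, 0.3003).
So the stationary probability of square D is 0.3003.

0.3003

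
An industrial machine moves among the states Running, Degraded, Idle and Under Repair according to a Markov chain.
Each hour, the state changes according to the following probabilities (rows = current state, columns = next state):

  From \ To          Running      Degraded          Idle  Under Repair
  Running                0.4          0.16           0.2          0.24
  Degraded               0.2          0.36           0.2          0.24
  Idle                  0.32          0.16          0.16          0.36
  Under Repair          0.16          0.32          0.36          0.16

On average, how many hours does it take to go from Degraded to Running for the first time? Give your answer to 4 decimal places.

Let t(s) be the expected number of hours to first reach Running from state s, with t(Running) = 0. Conditioning on the first hour:
t(Degraded) = 1 + 0.36·t(Degraded) + 0.2·t(Idle) + 0.24·t(Under Repair)
t(Idle) = 1 + 0.16·t(Degraded) + 0.16·t(Idle) + 0.36·t(Under Repair)
t(Under Repair) = 1 + 0.32·t(Degraded) + 0.36·t(Idle) + 0.16·t(Under Repair)
Solving: t(Degraded) = 4.5927, t(Idle) = 4.0735, t(Under Repair) = 4.6858.
Expected hours from Degraded to Running: 4.5927.

4.5927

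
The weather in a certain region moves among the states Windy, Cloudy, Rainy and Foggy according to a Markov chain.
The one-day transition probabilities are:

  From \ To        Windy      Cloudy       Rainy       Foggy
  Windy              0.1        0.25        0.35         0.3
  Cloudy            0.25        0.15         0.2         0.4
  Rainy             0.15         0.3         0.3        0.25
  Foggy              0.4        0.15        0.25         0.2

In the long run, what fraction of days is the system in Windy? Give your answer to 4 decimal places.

Let the stationary distribution be π with π = πP and π_1 + π_2 + π_3 + π_4 = 1.
π_1 = 0.1·π_1 + 0.25·π_2 + 0.15·π_3 + 0.4·π_4
π_2 = 0.25·π_1 + 0.15·π_2 + 0.3·π_3 + 0.15·π_4
π_3 = 0.35·π_1 + 0.2·π_2 + 0.3·π_3 + 0.25·π_4
Solving with the normalization constraint gives π = (0.2299, 0.2144, 0.2761, 0.2797).
So the stationary probability of Windy is 0.2299.

0.2299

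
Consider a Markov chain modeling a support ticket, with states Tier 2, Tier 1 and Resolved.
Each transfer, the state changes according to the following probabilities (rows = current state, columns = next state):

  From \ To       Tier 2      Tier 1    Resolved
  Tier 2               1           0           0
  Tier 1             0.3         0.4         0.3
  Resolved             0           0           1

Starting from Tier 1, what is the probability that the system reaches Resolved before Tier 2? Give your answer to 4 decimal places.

Let h(s) be the probability of absorption at Resolved starting from transient state s. Then h(Resolved) = 1 and h(Tier 2) = 0. By first-step analysis:
h(Tier 1) = 0.3·0 + 0.4·h(Tier 1) + 0.3·1
Solving: h(Tier 1) = 0.5000.
Starting from Tier 1, the probability is 0.5000.

0.5000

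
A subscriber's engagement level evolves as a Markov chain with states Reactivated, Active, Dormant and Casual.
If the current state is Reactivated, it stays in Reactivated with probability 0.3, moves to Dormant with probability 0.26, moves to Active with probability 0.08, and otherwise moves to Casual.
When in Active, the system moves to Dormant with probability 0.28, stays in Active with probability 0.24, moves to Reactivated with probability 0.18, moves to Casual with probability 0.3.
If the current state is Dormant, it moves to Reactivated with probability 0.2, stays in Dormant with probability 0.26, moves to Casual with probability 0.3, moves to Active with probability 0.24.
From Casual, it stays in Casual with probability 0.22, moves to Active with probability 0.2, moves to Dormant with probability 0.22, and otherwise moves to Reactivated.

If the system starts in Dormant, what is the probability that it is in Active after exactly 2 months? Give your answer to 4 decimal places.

Propagate the distribution vector 2 months from Dormant.
After 0 months: (0.0000, 0.0000, 1.0000, 0.0000)
After 1 month: (0.2000, 0.2400, 0.2600, 0.3000)
After 2 months: (0.2632, 0.1960, 0.2528, 0.2880)
P(in Active after 2 months) = 0.1960

0.1960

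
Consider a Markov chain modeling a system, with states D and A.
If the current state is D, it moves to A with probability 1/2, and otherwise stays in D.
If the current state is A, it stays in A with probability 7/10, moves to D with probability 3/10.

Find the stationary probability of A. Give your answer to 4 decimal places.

Let the stationary distribution be π with π = πP and π_1 + π_2 = 1.
π_1 = 0.5·π_1 + 0.3·π_2
Solving with the normalization constraint gives π = (0.3750, 0.6250).
So the stationary probability of A is 0.6250.

0.6250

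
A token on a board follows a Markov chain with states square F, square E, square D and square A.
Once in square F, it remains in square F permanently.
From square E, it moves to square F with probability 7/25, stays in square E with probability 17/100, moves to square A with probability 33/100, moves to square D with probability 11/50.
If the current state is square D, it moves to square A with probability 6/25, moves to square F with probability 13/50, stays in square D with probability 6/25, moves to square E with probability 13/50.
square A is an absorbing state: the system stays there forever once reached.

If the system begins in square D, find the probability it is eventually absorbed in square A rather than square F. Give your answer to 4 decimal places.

0.4969

Let h(s) be the probability of absorption at square A starting from transient state s. Then h(square A) = 1 and h(square F) = 0. By first-step analysis:
h(square E) = 0.28·0 + 0.17·h(square E) + 0.22·h(square D) + 0.33·1
h(square D) = 0.26·0 + 0.26·h(square E) + 0.24·h(square D) + 0.24·1
Solving: h(square E) = 0.5293, h(square D) = 0.4969.
Starting from square D, the probability is 0.4969.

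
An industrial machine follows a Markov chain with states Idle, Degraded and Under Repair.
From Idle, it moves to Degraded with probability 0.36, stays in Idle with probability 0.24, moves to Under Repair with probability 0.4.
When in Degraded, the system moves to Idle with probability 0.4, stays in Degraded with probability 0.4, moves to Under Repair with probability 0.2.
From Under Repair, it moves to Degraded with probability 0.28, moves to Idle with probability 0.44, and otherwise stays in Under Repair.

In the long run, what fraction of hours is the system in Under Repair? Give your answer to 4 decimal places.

0.2946

Let the stationary distribution be π with π = πP and π_1 + π_2 + π_3 = 1.
π_1 = 0.24·π_1 + 0.4·π_2 + 0.44·π_3
π_2 = 0.36·π_1 + 0.4·π_2 + 0.28·π_3
Solving with the normalization constraint gives π = (0.3550, 0.3505, 0.2946).
So the stationary probability of Under Repair is 0.2946.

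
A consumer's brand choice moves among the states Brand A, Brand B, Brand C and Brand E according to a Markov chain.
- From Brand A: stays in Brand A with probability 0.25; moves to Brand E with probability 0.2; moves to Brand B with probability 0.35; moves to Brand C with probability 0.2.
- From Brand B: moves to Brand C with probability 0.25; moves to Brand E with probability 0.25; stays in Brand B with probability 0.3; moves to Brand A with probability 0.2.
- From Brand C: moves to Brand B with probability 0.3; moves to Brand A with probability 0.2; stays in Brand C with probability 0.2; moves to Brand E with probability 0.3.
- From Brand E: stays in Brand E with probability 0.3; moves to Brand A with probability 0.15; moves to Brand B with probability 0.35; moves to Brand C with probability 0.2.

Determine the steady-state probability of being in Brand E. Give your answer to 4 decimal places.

0.2642

Let the stationary distribution be π with π = πP and π_1 + π_2 + π_3 + π_4 = 1.
π_1 = 0.25·π_1 + 0.2·π_2 + 0.2·π_3 + 0.15·π_4
π_2 = 0.35·π_1 + 0.3·π_2 + 0.3·π_3 + 0.35·π_4
π_3 = 0.2·π_1 + 0.25·π_2 + 0.2·π_3 + 0.2·π_4
Solving with the normalization constraint gives π = (0.1966, 0.3230, 0.2162, 0.2642).
So the stationary probability of Brand E is 0.2642.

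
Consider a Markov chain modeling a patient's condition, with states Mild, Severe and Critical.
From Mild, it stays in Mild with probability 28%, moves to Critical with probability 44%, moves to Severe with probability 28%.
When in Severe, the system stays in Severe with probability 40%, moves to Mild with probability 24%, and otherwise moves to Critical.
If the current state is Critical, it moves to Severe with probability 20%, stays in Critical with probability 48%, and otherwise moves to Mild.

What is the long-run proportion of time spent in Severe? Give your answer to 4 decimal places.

0.2786

Let the stationary distribution be π with π = πP and π_1 + π_2 + π_3 = 1.
π_1 = 0.28·π_1 + 0.24·π_2 + 0.32·π_3
π_2 = 0.28·π_1 + 0.4·π_2 + 0.2·π_3
Solving with the normalization constraint gives π = (0.2863, 0.2786, 0.4351).
So the stationary probability of Severe is 0.2786.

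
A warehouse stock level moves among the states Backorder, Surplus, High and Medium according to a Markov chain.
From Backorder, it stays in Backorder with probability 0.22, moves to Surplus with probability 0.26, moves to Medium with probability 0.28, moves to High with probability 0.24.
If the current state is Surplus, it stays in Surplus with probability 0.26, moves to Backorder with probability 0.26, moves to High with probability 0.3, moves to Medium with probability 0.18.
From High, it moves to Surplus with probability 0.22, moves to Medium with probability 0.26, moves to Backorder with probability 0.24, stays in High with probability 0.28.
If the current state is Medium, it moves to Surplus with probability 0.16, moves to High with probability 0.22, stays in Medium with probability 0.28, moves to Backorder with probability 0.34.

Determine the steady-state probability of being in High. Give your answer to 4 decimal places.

0.2588

Let the stationary distribution be π with π = πP and π_1 + π_2 + π_3 + π_4 = 1.
π_1 = 0.22·π_1 + 0.26·π_2 + 0.24·π_3 + 0.34·π_4
π_2 = 0.26·π_1 + 0.26·π_2 + 0.22·π_3 + 0.16·π_4
π_3 = 0.24·π_1 + 0.3·π_2 + 0.28·π_3 + 0.22·π_4
Solving with the normalization constraint gives π = (0.2644, 0.2244, 0.2588, 0.2524).
So the stationary probability of High is 0.2588.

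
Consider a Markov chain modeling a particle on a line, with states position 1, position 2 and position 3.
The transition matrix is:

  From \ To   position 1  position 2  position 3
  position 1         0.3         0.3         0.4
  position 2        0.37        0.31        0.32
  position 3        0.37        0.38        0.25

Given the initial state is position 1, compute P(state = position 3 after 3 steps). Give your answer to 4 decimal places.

Propagate the distribution vector 3 steps from position 1.
After 0 steps: (1.0000, 0.0000, 0.0000)
After 1 step: (0.3000, 0.3000, 0.4000)
After 2 steps: (0.3490, 0.3350, 0.3160)
After 3 steps: (0.3456, 0.3286, 0.3258)
P(in position 3 after 3 steps) = 0.3258

0.3258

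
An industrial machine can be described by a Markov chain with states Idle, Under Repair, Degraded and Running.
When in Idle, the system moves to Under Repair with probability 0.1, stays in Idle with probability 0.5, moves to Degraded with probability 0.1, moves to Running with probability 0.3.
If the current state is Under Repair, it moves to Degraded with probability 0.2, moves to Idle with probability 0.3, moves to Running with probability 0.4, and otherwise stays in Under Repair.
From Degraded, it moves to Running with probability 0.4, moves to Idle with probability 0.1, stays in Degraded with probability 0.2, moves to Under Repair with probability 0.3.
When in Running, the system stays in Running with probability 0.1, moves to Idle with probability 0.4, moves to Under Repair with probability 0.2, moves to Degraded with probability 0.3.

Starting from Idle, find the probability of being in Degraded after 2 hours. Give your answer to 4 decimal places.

0.1800

Propagate the distribution vector 2 hours from Idle.
After 0 hours: (1.0000, 0.0000, 0.0000, 0.0000)
After 1 hour: (0.5000, 0.1000, 0.1000, 0.3000)
After 2 hours: (0.4100, 0.1500, 0.1800, 0.2600)
P(in Degraded after 2 hours) = 0.1800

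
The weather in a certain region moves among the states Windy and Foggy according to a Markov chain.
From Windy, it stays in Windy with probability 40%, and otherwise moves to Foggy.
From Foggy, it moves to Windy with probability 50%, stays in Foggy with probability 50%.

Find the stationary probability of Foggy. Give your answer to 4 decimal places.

0.5455

Let the stationary distribution be π with π = πP and π_1 + π_2 = 1.
π_1 = 0.4·π_1 + 0.5·π_2
Solving with the normalization constraint gives π = (0.4545, 0.5455).
So the stationary probability of Foggy is 0.5455.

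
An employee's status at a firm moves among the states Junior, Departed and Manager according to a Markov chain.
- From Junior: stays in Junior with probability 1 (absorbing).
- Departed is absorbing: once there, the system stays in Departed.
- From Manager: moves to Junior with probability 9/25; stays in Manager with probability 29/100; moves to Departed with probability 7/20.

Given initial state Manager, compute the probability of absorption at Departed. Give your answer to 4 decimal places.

0.4930

Let h(s) be the probability of absorption at Departed starting from transient state s. Then h(Departed) = 1 and h(Junior) = 0. By first-step analysis:
h(Manager) = 0.36·0 + 0.35·1 + 0.29·h(Manager)
Solving: h(Manager) = 0.4930.
Starting from Manager, the probability is 0.4930.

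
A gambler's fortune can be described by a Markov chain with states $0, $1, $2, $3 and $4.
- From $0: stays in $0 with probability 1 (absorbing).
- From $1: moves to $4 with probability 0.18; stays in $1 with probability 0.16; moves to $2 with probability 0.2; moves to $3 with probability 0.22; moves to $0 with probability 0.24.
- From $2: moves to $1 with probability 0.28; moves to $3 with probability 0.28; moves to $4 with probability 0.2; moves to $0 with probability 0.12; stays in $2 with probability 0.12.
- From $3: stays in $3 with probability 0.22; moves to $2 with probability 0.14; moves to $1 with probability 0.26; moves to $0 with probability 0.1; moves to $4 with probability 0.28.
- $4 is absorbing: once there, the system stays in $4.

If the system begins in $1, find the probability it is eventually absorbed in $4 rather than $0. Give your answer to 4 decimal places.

0.5247

Let h(s) be the probability of absorption at $4 starting from transient state s. Then h($4) = 1 and h($0) = 0. By first-step analysis:
h($1) = 0.24·0 + 0.16·h($1) + 0.2·h($2) + 0.22·h($3) + 0.18·1
h($2) = 0.12·0 + 0.28·h($1) + 0.12·h($2) + 0.28·h($3) + 0.2·1
h($3) = 0.1·0 + 0.26·h($1) + 0.14·h($2) + 0.22·h($3) + 0.28·1
Solving: h($1) = 0.5247, h($2) = 0.5982, h($3) = 0.6412.
Starting from $1, the probability is 0.5247.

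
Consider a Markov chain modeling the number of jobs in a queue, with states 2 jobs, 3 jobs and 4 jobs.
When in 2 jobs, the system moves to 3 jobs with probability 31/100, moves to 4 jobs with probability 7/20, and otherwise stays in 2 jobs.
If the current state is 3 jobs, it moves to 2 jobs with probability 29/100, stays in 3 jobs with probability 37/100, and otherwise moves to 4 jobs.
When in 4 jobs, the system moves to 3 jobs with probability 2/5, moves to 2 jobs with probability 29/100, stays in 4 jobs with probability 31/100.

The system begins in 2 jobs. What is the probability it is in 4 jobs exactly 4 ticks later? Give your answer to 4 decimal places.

0.3331

Propagate the distribution vector 4 ticks from 2 jobs.
After 0 ticks: (1.0000, 0.0000, 0.0000)
After 1 tick: (0.3400, 0.3100, 0.3500)
After 2 ticks: (0.3070, 0.3601, 0.3329)
After 3 ticks: (0.3054, 0.3616, 0.3331)
After 4 ticks: (0.3053, 0.3617, 0.3331)
P(in 4 jobs after 4 ticks) = 0.3331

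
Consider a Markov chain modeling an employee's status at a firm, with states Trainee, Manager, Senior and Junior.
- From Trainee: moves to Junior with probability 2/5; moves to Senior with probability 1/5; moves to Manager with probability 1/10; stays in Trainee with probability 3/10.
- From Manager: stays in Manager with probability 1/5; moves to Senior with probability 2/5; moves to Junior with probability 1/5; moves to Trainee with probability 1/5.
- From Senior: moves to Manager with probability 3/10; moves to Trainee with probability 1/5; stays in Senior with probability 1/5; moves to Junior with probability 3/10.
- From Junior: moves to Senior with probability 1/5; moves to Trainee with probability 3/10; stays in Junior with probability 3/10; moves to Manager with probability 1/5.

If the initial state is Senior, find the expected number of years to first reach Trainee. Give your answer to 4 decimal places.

4.3952

Let t(s) be the expected number of years to first reach Trainee from state s, with t(Trainee) = 0. Conditioning on the first year:
t(Manager) = 1 + 0.2·t(Manager) + 0.4·t(Senior) + 0.2·t(Junior)
t(Senior) = 1 + 0.3·t(Manager) + 0.2·t(Senior) + 0.3·t(Junior)
t(Junior) = 1 + 0.2·t(Manager) + 0.2·t(Senior) + 0.3·t(Junior)
Solving: t(Manager) = 4.4355, t(Senior) = 4.3952, t(Junior) = 3.9516.
Expected years from Senior to Trainee: 4.3952.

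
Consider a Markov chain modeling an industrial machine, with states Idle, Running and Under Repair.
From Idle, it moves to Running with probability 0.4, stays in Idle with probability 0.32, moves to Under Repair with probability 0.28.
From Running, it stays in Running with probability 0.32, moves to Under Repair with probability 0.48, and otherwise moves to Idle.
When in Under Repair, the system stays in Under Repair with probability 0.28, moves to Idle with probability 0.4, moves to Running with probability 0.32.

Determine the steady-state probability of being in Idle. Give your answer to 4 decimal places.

Let the stationary distribution be π with π = πP and π_1 + π_2 + π_3 = 1.
π_1 = 0.32·π_1 + 0.2·π_2 + 0.4·π_3
π_2 = 0.4·π_1 + 0.32·π_2 + 0.32·π_3
Solving with the normalization constraint gives π = (0.3066, 0.3445, 0.3489).
So the stationary probability of Idle is 0.3066.

0.3066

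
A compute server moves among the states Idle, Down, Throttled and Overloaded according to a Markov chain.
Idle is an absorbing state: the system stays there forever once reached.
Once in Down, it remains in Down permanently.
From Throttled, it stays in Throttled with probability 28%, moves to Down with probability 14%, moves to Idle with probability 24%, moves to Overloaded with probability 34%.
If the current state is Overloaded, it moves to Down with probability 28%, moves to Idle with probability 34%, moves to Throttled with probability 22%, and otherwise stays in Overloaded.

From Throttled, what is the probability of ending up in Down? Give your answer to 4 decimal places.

0.4015

Let h(s) be the probability of absorption at Down starting from transient state s. Then h(Down) = 1 and h(Idle) = 0. By first-step analysis:
h(Throttled) = 0.24·0 + 0.14·1 + 0.28·h(Throttled) + 0.34·h(Overloaded)
h(Overloaded) = 0.34·0 + 0.28·1 + 0.22·h(Throttled) + 0.16·h(Overloaded)
Solving: h(Throttled) = 0.4015, h(Overloaded) = 0.4385.
Starting from Throttled, the probability is 0.4015.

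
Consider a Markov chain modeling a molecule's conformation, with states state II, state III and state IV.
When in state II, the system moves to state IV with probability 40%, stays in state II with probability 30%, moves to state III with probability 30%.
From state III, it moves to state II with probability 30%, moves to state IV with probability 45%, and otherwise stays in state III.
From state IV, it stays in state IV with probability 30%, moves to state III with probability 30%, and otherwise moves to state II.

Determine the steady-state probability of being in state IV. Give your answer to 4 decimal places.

0.3766

Let the stationary distribution be π with π = πP and π_1 + π_2 + π_3 = 1.
π_1 = 0.3·π_1 + 0.3·π_2 + 0.4·π_3
π_2 = 0.3·π_1 + 0.25·π_2 + 0.3·π_3
Solving with the normalization constraint gives π = (0.3377, 0.2857, 0.3766).
So the stationary probability of state IV is 0.3766.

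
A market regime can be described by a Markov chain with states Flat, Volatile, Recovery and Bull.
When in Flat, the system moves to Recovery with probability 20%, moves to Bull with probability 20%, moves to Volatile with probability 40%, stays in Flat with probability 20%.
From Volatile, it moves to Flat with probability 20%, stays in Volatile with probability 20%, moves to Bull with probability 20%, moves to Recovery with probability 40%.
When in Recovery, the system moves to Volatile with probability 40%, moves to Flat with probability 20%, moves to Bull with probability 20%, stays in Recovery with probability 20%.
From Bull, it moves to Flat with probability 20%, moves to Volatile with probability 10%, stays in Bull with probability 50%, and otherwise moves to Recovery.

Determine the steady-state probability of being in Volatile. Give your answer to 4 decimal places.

Let the stationary distribution be π with π = πP and π_1 + π_2 + π_3 + π_4 = 1.
π_1 = 0.2·π_1 + 0.2·π_2 + 0.2·π_3 + 0.2·π_4
π_2 = 0.4·π_1 + 0.2·π_2 + 0.4·π_3 + 0.1·π_4
π_3 = 0.2·π_1 + 0.4·π_2 + 0.2·π_3 + 0.2·π_4
Solving with the normalization constraint gives π = (0.2000, 0.2619, 0.2524, 0.2857).
So the stationary probability of Volatile is 0.2619.

0.2619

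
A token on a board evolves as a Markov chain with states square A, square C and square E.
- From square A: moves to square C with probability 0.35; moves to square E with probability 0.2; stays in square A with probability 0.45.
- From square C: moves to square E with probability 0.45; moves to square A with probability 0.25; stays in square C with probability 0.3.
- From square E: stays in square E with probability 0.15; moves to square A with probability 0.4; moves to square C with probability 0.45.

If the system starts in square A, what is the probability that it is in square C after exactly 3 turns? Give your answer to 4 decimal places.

0.3601

Propagate the distribution vector 3 turns from square A.
After 0 turns: (1.0000, 0.0000, 0.0000)
After 1 turn: (0.4500, 0.3500, 0.2000)
After 2 turns: (0.3700, 0.3525, 0.2775)
After 3 turns: (0.3656, 0.3601, 0.2743)
P(in square C after 3 turns) = 0.3601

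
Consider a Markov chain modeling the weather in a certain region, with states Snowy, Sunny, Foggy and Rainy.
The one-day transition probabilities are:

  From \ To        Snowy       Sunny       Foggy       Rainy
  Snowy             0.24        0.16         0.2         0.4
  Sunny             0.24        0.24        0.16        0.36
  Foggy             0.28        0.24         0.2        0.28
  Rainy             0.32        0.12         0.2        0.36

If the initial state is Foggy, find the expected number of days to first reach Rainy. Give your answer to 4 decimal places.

3.0411

Let t(s) be the expected number of days to first reach Rainy from state s, with t(Rainy) = 0. Conditioning on the first day:
t(Snowy) = 1 + 0.24·t(Snowy) + 0.16·t(Sunny) + 0.2·t(Foggy)
t(Sunny) = 1 + 0.24·t(Snowy) + 0.24·t(Sunny) + 0.16·t(Foggy)
t(Foggy) = 1 + 0.28·t(Snowy) + 0.24·t(Sunny) + 0.2·t(Foggy)
Solving: t(Snowy) = 2.7079, t(Sunny) = 2.8112, t(Foggy) = 3.0411.
Expected days from Foggy to Rainy: 3.0411.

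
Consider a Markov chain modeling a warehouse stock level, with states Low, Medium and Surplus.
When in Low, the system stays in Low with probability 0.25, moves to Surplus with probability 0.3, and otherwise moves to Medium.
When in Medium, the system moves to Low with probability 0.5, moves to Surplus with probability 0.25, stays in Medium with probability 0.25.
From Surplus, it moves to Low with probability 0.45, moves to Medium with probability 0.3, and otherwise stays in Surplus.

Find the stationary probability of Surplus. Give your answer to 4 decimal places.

0.2695

Let the stationary distribution be π with π = πP and π_1 + π_2 + π_3 = 1.
π_1 = 0.25·π_1 + 0.5·π_2 + 0.45·π_3
π_2 = 0.45·π_1 + 0.25·π_2 + 0.3·π_3
Solving with the normalization constraint gives π = (0.3892, 0.3413, 0.2695).
So the stationary probability of Surplus is 0.2695.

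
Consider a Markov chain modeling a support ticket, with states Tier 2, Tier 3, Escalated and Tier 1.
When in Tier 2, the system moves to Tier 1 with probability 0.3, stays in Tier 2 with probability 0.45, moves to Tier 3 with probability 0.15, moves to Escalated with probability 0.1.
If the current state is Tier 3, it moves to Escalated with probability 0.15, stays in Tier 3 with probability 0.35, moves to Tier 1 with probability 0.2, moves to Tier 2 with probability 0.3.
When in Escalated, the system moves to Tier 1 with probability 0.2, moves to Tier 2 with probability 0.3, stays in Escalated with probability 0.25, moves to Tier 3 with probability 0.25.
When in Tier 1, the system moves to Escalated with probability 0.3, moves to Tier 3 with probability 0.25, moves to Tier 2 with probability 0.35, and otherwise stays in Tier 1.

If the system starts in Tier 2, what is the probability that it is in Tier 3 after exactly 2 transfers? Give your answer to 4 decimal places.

0.2200

Propagate the distribution vector 2 transfers from Tier 2.
After 0 transfers: (1.0000, 0.0000, 0.0000, 0.0000)
After 1 transfer: (0.4500, 0.1500, 0.1000, 0.3000)
After 2 transfers: (0.3825, 0.2200, 0.1825, 0.2150)
P(in Tier 3 after 2 transfers) = 0.2200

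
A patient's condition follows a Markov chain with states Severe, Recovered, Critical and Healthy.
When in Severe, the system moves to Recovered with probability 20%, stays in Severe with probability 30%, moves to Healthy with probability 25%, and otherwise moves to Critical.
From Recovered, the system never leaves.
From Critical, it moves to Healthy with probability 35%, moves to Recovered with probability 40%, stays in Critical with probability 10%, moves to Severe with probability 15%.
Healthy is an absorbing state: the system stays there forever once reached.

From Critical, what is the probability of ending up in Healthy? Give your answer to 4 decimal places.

Let h(s) be the probability of absorption at Healthy starting from transient state s. Then h(Healthy) = 1 and h(Recovered) = 0. By first-step analysis:
h(Severe) = 0.3·h(Severe) + 0.2·0 + 0.25·h(Critical) + 0.25·1
h(Critical) = 0.15·h(Severe) + 0.4·0 + 0.1·h(Critical) + 0.35·1
Solving: h(Severe) = 0.5274, h(Critical) = 0.4768.
Starting from Critical, the probability is 0.4768.

0.4768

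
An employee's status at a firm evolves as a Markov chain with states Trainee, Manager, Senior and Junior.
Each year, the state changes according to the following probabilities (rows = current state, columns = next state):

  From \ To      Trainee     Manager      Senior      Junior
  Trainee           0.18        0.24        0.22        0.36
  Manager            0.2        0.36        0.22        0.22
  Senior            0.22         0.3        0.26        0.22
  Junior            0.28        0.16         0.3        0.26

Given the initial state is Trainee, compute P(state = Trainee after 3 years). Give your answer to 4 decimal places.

0.2213

Propagate the distribution vector 3 years from Trainee.
After 0 years: (1.0000, 0.0000, 0.0000, 0.0000)
After 1 year: (0.1800, 0.2400, 0.2200, 0.3600)
After 2 years: (0.2296, 0.2532, 0.2576, 0.2596)
After 3 years: (0.2213, 0.2651, 0.2511, 0.2625)
P(in Trainee after 3 years) = 0.2213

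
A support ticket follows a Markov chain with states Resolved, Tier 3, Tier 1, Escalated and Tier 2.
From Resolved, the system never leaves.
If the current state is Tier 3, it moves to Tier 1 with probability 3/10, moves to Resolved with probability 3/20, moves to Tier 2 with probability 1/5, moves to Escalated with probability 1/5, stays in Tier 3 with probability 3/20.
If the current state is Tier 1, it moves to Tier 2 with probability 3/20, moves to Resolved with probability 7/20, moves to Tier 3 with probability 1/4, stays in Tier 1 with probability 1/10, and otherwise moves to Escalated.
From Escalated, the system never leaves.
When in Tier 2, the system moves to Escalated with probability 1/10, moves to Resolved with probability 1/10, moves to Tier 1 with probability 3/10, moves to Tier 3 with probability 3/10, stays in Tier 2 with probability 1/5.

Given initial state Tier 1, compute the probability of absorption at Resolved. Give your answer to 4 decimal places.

Let h(s) be the probability of absorption at Resolved starting from transient state s. Then h(Resolved) = 1 and h(Escalated) = 0. By first-step analysis:
h(Tier 3) = 0.15·1 + 0.15·h(Tier 3) + 0.3·h(Tier 1) + 0.2·0 + 0.2·h(Tier 2)
h(Tier 1) = 0.35·1 + 0.25·h(Tier 3) + 0.1·h(Tier 1) + 0.15·0 + 0.15·h(Tier 2)
h(Tier 2) = 0.1·1 + 0.3·h(Tier 3) + 0.3·h(Tier 1) + 0.1·0 + 0.2·h(Tier 2)
Solving: h(Tier 3) = 0.5304, h(Tier 1) = 0.6296, h(Tier 2) = 0.5600.
Starting from Tier 1, the probability is 0.6296.

0.6296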